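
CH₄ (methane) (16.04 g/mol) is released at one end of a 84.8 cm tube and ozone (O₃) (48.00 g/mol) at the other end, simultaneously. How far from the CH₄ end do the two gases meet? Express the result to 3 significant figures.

53.7 cm

Graham's law gives d_CH₄/d_O₃ = rate_CH₄/rate_O₃ = √(M_O₃/M_CH₄) = √(48.00/16.04) = 1.730.
With d_CH₄ + d_O₃ = 84.8 cm, d_O₃ = 84.8/(1 + 1.730) = 31.06 cm.
d_CH₄ = 84.8 − 31.06 = 53.7 cm.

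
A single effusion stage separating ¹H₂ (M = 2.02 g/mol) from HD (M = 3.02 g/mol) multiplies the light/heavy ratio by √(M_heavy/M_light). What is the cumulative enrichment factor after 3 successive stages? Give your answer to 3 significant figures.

Each stage multiplies the ratio by α = √(3.02/2.02), so after 3 stages the overall factor is α^3 = (3.02/2.02)^(3/2).
= 1.49505^(3/2) = 1.83.

1.83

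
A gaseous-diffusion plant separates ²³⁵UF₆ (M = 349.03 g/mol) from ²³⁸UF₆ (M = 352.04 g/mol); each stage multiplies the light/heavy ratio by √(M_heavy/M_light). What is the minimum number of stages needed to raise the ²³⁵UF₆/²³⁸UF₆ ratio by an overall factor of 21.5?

715

Per stage α = (352.04/349.03)^(1/2) = 1.00862^0.5, giving ln α = 0.004293.
Need α^N ≥ 21.5 ⇒ N ≥ ln(21.5) / ln α = 3.068 / 0.004293 = 714.59.
Minimum whole number of stages: N = 715.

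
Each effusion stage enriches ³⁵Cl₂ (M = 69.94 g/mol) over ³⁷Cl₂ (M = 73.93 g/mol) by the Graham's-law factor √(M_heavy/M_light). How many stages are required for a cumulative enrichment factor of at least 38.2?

With α = √(73.93/69.94) per stage, ln α = ½ ln(1.05705) = 0.02774.
Need α^N ≥ 38.2 ⇒ N ≥ ln(38.2) / ln α = 3.643 / 0.02774 = 131.32.
Rounding up, N = 132 stages.

132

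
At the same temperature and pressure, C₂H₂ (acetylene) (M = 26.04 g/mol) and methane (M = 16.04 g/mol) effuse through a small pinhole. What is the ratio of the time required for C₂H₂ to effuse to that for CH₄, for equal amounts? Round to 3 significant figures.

1.27

Using Graham's law: t_C₂H₂/t_CH₄ = √(M_C₂H₂/M_CH₄) = √(26.04/16.04) = √1.623 = 1.27.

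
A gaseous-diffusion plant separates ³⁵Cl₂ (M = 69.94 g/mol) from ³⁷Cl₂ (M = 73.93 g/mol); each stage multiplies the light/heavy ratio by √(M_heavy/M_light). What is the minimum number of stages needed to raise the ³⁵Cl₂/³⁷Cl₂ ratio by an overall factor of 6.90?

70

Per stage α = (73.93/69.94)^(1/2) = 1.05705^0.5, giving ln α = 0.02774.
Need α^N ≥ 6.90 ⇒ N ≥ ln(6.90) / ln α = 1.932 / 0.02774 = 69.63.
Minimum whole number of stages: N = 70.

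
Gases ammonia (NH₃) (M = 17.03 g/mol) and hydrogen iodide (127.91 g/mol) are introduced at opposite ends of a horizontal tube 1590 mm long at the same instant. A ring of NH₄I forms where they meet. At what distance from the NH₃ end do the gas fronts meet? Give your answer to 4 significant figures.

1165 mm

Graham's law gives d_NH₃/d_HI = rate_NH₃/rate_HI = √(M_HI/M_NH₃) = √(127.91/17.03) = 2.741.
With d_NH₃ + d_HI = 1590 mm, d_HI = 1590/(1 + 2.741) = 425.1 mm.
d_NH₃ = 1590 − 425.1 = 1165 mm.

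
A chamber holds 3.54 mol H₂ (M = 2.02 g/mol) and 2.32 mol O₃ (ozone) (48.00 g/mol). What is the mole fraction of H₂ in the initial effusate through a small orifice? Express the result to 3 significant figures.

Rate_i ∝ x_i/√M_i (Graham's law weighted by mole fraction), so the effusate composition follows n_i/√M_i.
So x_H₂ in the escaping gas = (n_H₂/√M_H₂) / Σ(n_i/√M_i)
= (3.54/√2.02) / (3.54/√2.02 + 2.32/√48.00) = 2.491/(2.491 + 0.3349) = 0.881.

0.881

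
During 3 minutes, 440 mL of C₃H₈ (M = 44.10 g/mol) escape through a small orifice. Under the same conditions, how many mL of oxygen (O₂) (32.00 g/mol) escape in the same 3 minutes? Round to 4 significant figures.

516.5 mL

Since effusion rate ∝ 1/√M, rate_O₂/rate_C₃H₈ = √(M_C₃H₈/M_O₂) = √(44.10/32.00) = √1.378 = 1.174.
So the volume for O₂ is 440 × 1.174 = 516.5 mL.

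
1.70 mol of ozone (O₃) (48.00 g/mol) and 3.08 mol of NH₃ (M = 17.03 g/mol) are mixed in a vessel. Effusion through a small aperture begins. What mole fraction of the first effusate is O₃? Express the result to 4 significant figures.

The effusion rate of species i is ∝ p_i/√M_i ∝ n_i/√M_i.
Mole fraction of O₃ in the effusate = (n_O₃/√M_O₃) / (n_O₃/√M_O₃ + n_NH₃/√M_NH₃)
= (1.70/√48.00) / (1.70/√48.00 + 3.08/√17.03) = 0.2454/(0.2454 + 0.7464) = 0.2474.

0.2474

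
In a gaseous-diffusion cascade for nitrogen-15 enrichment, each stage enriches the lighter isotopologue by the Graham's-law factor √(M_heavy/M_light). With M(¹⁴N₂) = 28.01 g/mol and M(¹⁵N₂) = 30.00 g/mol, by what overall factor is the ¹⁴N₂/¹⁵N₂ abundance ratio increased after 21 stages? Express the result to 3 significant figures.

2.06

The single-stage factor is √(M_heavy/M_light), so 21 stages give [√(30.00/28.01)]^21 = (30.00/28.01)^(21/2).
= 1.07105^(21/2) = 2.06.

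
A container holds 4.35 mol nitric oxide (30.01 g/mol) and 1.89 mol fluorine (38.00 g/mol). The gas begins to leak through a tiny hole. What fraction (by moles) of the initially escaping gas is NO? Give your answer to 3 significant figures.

0.721

Each component's effusion rate ∝ (its partial pressure)·(1/√M) ∝ n_i/√M_i.
x_NO(eff) = (n_NO/√M_NO) / (n_NO/√M_NO + n_F₂/√M_F₂)
= (4.35/√30.01) / (4.35/√30.01 + 1.89/√38.00) = 0.7941/(0.7941 + 0.3066) = 0.721.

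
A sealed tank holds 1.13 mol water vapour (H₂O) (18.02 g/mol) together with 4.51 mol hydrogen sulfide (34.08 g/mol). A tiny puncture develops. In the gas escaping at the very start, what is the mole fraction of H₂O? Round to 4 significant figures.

0.2563

Each component's effusion rate ∝ (its partial pressure)·(1/√M) ∝ n_i/√M_i.
x_H₂O(eff) = (n_H₂O/√M_H₂O) / (n_H₂O/√M_H₂O + n_H₂S/√M_H₂S)
= (1.13/√18.02) / (1.13/√18.02 + 4.51/√34.08) = 0.2662/(0.2662 + 0.7726) = 0.2563.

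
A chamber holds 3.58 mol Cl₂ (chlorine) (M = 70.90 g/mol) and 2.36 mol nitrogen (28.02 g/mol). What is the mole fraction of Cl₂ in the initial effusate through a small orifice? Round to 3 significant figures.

Each component's effusion rate ∝ (its partial pressure)·(1/√M) ∝ n_i/√M_i.
Mole fraction of Cl₂ in the effusate = (n_Cl₂/√M_Cl₂) / (n_Cl₂/√M_Cl₂ + n_N₂/√M_N₂)
= (3.58/√70.90) / (3.58/√70.90 + 2.36/√28.02) = 0.4252/(0.4252 + 0.4458) = 0.488.

0.488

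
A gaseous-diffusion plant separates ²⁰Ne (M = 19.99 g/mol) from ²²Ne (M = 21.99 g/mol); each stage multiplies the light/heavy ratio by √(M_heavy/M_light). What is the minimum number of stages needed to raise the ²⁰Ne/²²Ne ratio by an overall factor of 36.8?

Per stage α = (21.99/19.99)^(1/2) = 1.10005^0.5, giving ln α = 0.04768.
Need α^N ≥ 36.8 ⇒ N ≥ ln(36.8) / ln α = 3.605 / 0.04768 = 75.62.
Rounding up, N = 76 stages.

76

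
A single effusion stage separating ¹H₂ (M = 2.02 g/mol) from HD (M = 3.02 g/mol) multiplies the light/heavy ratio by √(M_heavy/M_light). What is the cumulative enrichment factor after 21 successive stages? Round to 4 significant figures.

68.22

After 21 stages the ratio has grown by (√(3.02/2.02))^21 = (3.02/2.02)^(21/2).
= 1.49505^(21/2) = 68.22.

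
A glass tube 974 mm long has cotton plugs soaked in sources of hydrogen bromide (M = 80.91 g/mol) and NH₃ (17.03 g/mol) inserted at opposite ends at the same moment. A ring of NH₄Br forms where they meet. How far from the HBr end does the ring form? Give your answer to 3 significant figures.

In equal time, each gas travels a distance ∝ its rate ∝ 1/√M, so d_HBr/d_NH₃ = √(M_NH₃/M_HBr) = √(17.03/80.91) = 0.4588.
With d_HBr + d_NH₃ = 974 mm, d_NH₃ = 974/(1 + 0.4588) = 667.7 mm.
d_HBr = 974 − 667.7 = 306 mm.

306 mm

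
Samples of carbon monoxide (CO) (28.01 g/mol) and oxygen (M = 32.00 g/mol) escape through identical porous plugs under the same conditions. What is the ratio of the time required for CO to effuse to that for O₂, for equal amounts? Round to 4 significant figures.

From Graham's law, t_CO/t_O₂ = √(M_CO/M_O₂) = √(28.01/32.00) = √0.8753 = 0.9356.

0.9356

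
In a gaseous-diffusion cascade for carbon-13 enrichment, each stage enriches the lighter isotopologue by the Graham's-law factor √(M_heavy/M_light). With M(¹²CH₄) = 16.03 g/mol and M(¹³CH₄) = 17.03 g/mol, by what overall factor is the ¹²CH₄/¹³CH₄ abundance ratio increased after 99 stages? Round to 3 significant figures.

Each stage multiplies the ratio by α = √(17.03/16.03), so after 99 stages the overall factor is α^99 = (17.03/16.03)^(99/2).
= 1.06238^(99/2) = 20.0.

20.0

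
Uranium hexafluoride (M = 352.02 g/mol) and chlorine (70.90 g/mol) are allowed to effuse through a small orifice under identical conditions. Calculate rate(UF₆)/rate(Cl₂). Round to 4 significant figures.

0.4488

By Graham's law, rate_UF₆/rate_Cl₂ = √(M_Cl₂/M_UF₆) = √(70.90/352.02) = √0.2014 = 0.4488.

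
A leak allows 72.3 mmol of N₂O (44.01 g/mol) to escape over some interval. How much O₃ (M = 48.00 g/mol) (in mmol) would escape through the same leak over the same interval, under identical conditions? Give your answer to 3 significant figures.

69.2 mmol

By Graham's law, rate_O₃/rate_N₂O = √(M_N₂O/M_O₃) = √(44.01/48.00) = √0.9169 = 0.9575.
So the amount for O₃ is 72.3 × 0.9575 = 69.2 mmol.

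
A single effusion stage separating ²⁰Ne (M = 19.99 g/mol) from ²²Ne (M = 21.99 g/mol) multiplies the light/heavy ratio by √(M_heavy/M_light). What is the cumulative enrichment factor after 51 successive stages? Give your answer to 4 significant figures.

11.38

Overall factor = α^51 with α = √(21.99/19.99), i.e. (21.99/19.99)^(51/2).
= 1.10005^(51/2) = 11.38.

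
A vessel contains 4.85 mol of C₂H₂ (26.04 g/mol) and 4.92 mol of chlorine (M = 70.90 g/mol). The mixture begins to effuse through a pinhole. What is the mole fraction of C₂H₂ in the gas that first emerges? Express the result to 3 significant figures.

0.619

Effusion rate of each component ∝ n_i/√M_i (partial pressure × 1/√M).
Mole fraction of C₂H₂ in the effusate = (n_C₂H₂/√M_C₂H₂) / (n_C₂H₂/√M_C₂H₂ + n_Cl₂/√M_Cl₂)
= (4.85/√26.04) / (4.85/√26.04 + 4.92/√70.90) = 0.9504/(0.9504 + 0.5843) = 0.619.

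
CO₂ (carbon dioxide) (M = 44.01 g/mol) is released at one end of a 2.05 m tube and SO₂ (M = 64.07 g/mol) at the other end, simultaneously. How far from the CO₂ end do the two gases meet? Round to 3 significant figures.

The fronts meet when d_CO₂ + d_SO₂ = L with d_CO₂/d_SO₂ = √(M_SO₂/M_CO₂) (Graham's law). Here √(M_SO₂/M_CO₂) = √(64.07/44.01) = 1.207.
With d_CO₂ + d_SO₂ = 2.05 m, d_SO₂ = 2.05/(1 + 1.207) = 0.9290 m.
d_CO₂ = 2.05 − 0.9290 = 1.12 m.

1.12 m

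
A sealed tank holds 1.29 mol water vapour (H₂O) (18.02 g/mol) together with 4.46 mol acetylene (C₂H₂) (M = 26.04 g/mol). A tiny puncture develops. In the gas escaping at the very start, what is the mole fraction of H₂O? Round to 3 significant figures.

The effusion rate of species i is ∝ p_i/√M_i ∝ n_i/√M_i.
x_H₂O(eff) = (n_H₂O/√M_H₂O) / (n_H₂O/√M_H₂O + n_C₂H₂/√M_C₂H₂)
= (1.29/√18.02) / (1.29/√18.02 + 4.46/√26.04) = 0.3039/(0.3039 + 0.8740) = 0.258.

0.258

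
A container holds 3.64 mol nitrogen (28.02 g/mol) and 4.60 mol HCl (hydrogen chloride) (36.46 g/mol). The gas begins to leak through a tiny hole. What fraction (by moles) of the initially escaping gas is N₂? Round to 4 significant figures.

Rate_i ∝ x_i/√M_i (Graham's law weighted by mole fraction), so the effusate composition follows n_i/√M_i.
So x_N₂ in the escaping gas = (n_N₂/√M_N₂) / Σ(n_i/√M_i)
= (3.64/√28.02) / (3.64/√28.02 + 4.60/√36.46) = 0.6876/(0.6876 + 0.7618) = 0.4744.

0.4744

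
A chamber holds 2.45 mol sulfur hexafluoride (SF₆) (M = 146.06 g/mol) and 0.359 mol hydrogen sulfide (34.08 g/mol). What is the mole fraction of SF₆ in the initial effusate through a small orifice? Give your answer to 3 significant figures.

Each component's effusion rate ∝ (its partial pressure)·(1/√M) ∝ n_i/√M_i.
Mole fraction of SF₆ in the effusate = (n_SF₆/√M_SF₆) / (n_SF₆/√M_SF₆ + n_H₂S/√M_H₂S)
= (2.45/√146.06) / (2.45/√146.06 + 0.359/√34.08) = 0.2027/(0.2027 + 0.06150) = 0.767.

0.767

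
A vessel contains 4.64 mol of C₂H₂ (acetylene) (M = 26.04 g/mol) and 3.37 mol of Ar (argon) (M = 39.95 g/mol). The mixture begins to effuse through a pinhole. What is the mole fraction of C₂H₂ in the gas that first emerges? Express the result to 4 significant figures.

Each component's effusion rate ∝ (its partial pressure)·(1/√M) ∝ n_i/√M_i.
Mole fraction of C₂H₂ in the effusate = (n_C₂H₂/√M_C₂H₂) / (n_C₂H₂/√M_C₂H₂ + n_Ar/√M_Ar)
= (4.64/√26.04) / (4.64/√26.04 + 3.37/√39.95) = 0.9093/(0.9093 + 0.5332) = 0.6304.

0.6304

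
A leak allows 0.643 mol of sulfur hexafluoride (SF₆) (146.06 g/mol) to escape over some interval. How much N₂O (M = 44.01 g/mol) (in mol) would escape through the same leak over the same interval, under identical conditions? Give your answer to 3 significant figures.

Since effusion rate ∝ 1/√M, rate_N₂O/rate_SF₆ = √(M_SF₆/M_N₂O) = √(146.06/44.01) = √3.319 = 1.822.
So the amount for N₂O is 0.643 × 1.822 = 1.17 mol.

1.17 mol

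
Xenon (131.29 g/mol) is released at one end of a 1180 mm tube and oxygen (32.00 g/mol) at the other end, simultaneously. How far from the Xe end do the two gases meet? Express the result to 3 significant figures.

Distances travelled in equal time are proportional to diffusion rates, so d_Xe/d_O₂ = √(M_O₂/M_Xe) = √(32.00/131.29) = 0.4937.
With d_Xe + d_O₂ = 1180 mm, d_O₂ = 1180/(1 + 0.4937) = 790.0 mm.
d_Xe = 1180 − 790.0 = 390 mm.

390 mm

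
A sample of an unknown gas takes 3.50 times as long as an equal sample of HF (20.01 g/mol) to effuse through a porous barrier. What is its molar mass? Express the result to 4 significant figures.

By Graham's law, t_X/t_HF = √(M_X/M_HF).
3.50 = √(M_X/20.01)
M_X = 20.01 × 3.50² = 20.01 × 12.25 = 245.1 g/mol

245.1 g/mol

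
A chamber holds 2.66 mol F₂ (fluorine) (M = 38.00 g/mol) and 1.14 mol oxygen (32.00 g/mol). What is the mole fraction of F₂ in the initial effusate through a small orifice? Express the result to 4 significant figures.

Each component's effusion rate ∝ (its partial pressure)·(1/√M) ∝ n_i/√M_i.
x_F₂(eff) = (n_F₂/√M_F₂) / (n_F₂/√M_F₂ + n_O₂/√M_O₂)
= (2.66/√38.00) / (2.66/√38.00 + 1.14/√32.00) = 0.4315/(0.4315 + 0.2015) = 0.6817.

0.6817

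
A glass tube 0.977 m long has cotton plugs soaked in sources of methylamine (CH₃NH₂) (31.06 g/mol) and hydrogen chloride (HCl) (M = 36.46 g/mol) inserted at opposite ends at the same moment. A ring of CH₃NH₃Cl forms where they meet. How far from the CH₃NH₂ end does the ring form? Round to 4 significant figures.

0.5081 m

Distances travelled in equal time are proportional to diffusion rates, so d_CH₃NH₂/d_HCl = √(M_HCl/M_CH₃NH₂) = √(36.46/31.06) = 1.083.
With d_CH₃NH₂ + d_HCl = 0.977 m, d_HCl = 0.977/(1 + 1.083) = 0.4689 m.
d_CH₃NH₂ = 0.977 − 0.4689 = 0.5081 m.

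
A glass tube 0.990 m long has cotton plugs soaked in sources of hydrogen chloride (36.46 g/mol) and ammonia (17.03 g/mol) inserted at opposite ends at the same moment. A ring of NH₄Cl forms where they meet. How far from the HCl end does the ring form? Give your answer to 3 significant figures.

0.402 m

In equal time, each gas travels a distance ∝ its rate ∝ 1/√M, so d_HCl/d_NH₃ = √(M_NH₃/M_HCl) = √(17.03/36.46) = 0.6834.
With d_HCl + d_NH₃ = 0.990 m, d_NH₃ = 0.990/(1 + 0.6834) = 0.5881 m.
d_HCl = 0.990 − 0.5881 = 0.402 m.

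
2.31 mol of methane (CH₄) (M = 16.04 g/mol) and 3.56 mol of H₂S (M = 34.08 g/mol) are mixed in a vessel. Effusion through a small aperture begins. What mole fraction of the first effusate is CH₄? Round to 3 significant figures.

0.486

Effusion rate of each component ∝ n_i/√M_i (partial pressure × 1/√M).
So x_CH₄ in the escaping gas = (n_CH₄/√M_CH₄) / Σ(n_i/√M_i)
= (2.31/√16.04) / (2.31/√16.04 + 3.56/√34.08) = 0.5768/(0.5768 + 0.6098) = 0.486.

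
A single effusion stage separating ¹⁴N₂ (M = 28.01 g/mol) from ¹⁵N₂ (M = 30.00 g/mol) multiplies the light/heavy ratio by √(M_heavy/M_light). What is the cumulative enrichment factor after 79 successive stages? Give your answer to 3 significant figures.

15.0

The single-stage factor is √(M_heavy/M_light), so 79 stages give [√(30.00/28.01)]^79 = (30.00/28.01)^(79/2).
= 1.07105^(79/2) = 15.0.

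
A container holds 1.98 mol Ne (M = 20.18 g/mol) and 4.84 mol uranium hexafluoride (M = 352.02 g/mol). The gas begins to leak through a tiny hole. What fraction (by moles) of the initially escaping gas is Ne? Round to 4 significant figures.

Each component's effusion rate ∝ (its partial pressure)·(1/√M) ∝ n_i/√M_i.
Mole fraction of Ne in the effusate = (n_Ne/√M_Ne) / (n_Ne/√M_Ne + n_UF₆/√M_UF₆)
= (1.98/√20.18) / (1.98/√20.18 + 4.84/√352.02) = 0.4408/(0.4408 + 0.2580) = 0.6308.

0.6308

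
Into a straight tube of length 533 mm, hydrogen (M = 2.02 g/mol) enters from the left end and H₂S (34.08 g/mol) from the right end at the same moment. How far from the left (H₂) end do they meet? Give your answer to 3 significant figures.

429 mm

Graham's law gives d_H₂/d_H₂S = rate_H₂/rate_H₂S = √(M_H₂S/M_H₂) = √(34.08/2.02) = 4.107.
With d_H₂ + d_H₂S = 533 mm, d_H₂S = 533/(1 + 4.107) = 104.4 mm.
d_H₂ = 533 − 104.4 = 429 mm.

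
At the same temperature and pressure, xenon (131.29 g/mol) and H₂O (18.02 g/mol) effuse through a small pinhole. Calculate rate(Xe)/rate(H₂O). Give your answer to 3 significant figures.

From Graham's law, rate_Xe/rate_H₂O = √(M_H₂O/M_Xe) = √(18.02/131.29) = √0.1373 = 0.370.

0.370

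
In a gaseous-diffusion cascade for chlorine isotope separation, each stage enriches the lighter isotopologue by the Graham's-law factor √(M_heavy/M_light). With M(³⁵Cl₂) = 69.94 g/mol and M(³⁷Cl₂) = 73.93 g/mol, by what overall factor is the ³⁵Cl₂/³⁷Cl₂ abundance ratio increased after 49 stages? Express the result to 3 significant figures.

The single-stage factor is √(M_heavy/M_light), so 49 stages give [√(73.93/69.94)]^49 = (73.93/69.94)^(49/2).
= 1.05705^(49/2) = 3.89.

3.89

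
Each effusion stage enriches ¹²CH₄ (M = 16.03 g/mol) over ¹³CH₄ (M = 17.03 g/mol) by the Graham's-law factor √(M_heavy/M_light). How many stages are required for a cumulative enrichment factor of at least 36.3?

119

With α = √(17.03/16.03) per stage, ln α = ½ ln(1.06238) = 0.03026.
Need α^N ≥ 36.3 ⇒ N ≥ ln(36.3) / ln α = 3.592 / 0.03026 = 118.71.
Minimum whole number of stages: N = 119.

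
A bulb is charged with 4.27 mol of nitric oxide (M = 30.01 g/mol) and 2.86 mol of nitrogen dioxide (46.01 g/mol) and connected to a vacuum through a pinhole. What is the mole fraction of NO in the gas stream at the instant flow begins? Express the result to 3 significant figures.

0.649

The effusion rate of species i is ∝ p_i/√M_i ∝ n_i/√M_i.
Mole fraction of NO in the effusate = (n_NO/√M_NO) / (n_NO/√M_NO + n_NO₂/√M_NO₂)
= (4.27/√30.01) / (4.27/√30.01 + 2.86/√46.01) = 0.7795/(0.7795 + 0.4216) = 0.649.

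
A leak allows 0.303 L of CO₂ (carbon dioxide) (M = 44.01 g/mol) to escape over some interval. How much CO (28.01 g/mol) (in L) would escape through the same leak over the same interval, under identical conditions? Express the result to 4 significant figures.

0.3798 L

By Graham's law, rate_CO/rate_CO₂ = √(M_CO₂/M_CO) = √(44.01/28.01) = √1.571 = 1.253.
So the volume for CO is 0.303 × 1.253 = 0.3798 L.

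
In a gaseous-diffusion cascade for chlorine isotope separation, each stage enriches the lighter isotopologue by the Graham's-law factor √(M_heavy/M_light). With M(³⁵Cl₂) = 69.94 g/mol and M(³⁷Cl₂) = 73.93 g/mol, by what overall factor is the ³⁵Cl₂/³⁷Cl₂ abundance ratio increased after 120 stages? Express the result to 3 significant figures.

27.9

The single-stage factor is √(M_heavy/M_light), so 120 stages give [√(73.93/69.94)]^120 = (73.93/69.94)^(120/2).
= 1.05705^60 = 27.9.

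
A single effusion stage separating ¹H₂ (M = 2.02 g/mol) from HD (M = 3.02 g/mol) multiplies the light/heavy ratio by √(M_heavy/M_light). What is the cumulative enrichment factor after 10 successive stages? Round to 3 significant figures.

The single-stage factor is √(M_heavy/M_light), so 10 stages give [√(3.02/2.02)]^10 = (3.02/2.02)^(10/2).
= 1.49505^5 = 7.47.

7.47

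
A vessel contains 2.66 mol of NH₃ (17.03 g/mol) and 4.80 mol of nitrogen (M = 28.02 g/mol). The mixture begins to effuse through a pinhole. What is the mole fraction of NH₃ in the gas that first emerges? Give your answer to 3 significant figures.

0.415

Each component's effusion rate ∝ (its partial pressure)·(1/√M) ∝ n_i/√M_i.
Mole fraction of NH₃ in the effusate = (n_NH₃/√M_NH₃) / (n_NH₃/√M_NH₃ + n_N₂/√M_N₂)
= (2.66/√17.03) / (2.66/√17.03 + 4.80/√28.02) = 0.6446/(0.6446 + 0.9068) = 0.415.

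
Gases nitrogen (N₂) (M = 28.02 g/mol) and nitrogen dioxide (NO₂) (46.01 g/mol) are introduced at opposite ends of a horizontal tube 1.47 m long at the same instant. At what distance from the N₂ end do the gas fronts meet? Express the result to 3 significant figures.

0.826 m

In equal time, each gas travels a distance ∝ its rate ∝ 1/√M, so d_N₂/d_NO₂ = √(M_NO₂/M_N₂) = √(46.01/28.02) = 1.281.
With d_N₂ + d_NO₂ = 1.47 m, d_NO₂ = 1.47/(1 + 1.281) = 0.6443 m.
d_N₂ = 1.47 − 0.6443 = 0.826 m.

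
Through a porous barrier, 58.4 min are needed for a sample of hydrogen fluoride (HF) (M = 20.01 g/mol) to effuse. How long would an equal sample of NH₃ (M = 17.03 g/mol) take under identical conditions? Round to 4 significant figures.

53.88 min

Since effusion rate ∝ 1/√M, t_NH₃/t_HF = √(M_NH₃/M_HF) = √(17.03/20.01) = √0.8511 = 0.9225.
So the time for NH₃ is 58.4 × 0.9225 = 53.88 min.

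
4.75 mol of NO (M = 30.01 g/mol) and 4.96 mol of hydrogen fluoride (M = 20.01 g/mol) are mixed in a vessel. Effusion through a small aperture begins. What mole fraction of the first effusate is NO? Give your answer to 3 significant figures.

Each component's effusion rate ∝ (its partial pressure)·(1/√M) ∝ n_i/√M_i.
Mole fraction of NO in the effusate = (n_NO/√M_NO) / (n_NO/√M_NO + n_HF/√M_HF)
= (4.75/√30.01) / (4.75/√30.01 + 4.96/√20.01) = 0.8671/(0.8671 + 1.109) = 0.439.

0.439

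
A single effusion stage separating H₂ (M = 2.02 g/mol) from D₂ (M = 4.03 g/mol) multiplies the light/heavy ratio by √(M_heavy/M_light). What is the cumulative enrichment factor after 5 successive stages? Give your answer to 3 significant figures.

Overall factor = α^5 with α = √(4.03/2.02), i.e. (4.03/2.02)^(5/2).
= 1.99505^(5/2) = 5.62.

5.62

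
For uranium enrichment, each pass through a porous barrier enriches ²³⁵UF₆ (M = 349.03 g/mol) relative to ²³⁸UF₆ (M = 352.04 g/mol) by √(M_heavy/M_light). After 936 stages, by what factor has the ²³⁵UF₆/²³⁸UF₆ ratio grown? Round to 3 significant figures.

55.6

Each stage multiplies the ratio by α = √(352.04/349.03), so after 936 stages the overall factor is α^936 = (352.04/349.03)^(936/2).
= 1.00862^468 = 55.6.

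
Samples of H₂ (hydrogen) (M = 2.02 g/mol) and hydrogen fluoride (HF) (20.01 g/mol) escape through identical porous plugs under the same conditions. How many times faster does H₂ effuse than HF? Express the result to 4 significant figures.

3.147

From Graham's law, rate_H₂/rate_HF = √(M_HF/M_H₂) = √(20.01/2.02) = √9.906 = 3.147.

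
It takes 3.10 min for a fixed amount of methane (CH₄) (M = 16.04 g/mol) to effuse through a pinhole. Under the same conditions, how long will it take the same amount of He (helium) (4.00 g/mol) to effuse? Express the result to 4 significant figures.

1.548 min

By Graham's law, t_He/t_CH₄ = √(M_He/M_CH₄) = √(4.00/16.04) = √0.2494 = 0.4994.
So the time for He is 3.10 × 0.4994 = 1.548 min.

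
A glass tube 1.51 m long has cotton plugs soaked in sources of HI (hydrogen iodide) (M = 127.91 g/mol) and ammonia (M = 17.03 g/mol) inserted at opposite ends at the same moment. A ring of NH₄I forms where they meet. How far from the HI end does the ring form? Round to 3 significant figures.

The fronts meet when d_HI + d_NH₃ = L with d_HI/d_NH₃ = √(M_NH₃/M_HI) (Graham's law). Here √(M_NH₃/M_HI) = √(17.03/127.91) = 0.3649.
With d_HI + d_NH₃ = 1.51 m, d_NH₃ = 1.51/(1 + 0.3649) = 1.106 m.
d_HI = 1.51 − 1.106 = 0.404 m.

0.404 m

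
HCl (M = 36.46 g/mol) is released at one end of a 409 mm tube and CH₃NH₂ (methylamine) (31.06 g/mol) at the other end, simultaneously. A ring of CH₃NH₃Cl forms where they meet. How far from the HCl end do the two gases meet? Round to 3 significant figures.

Distances travelled in equal time are proportional to diffusion rates, so d_HCl/d_CH₃NH₂ = √(M_CH₃NH₂/M_HCl) = √(31.06/36.46) = 0.9230.
With d_HCl + d_CH₃NH₂ = 409 mm, d_CH₃NH₂ = 409/(1 + 0.9230) = 212.7 mm.
d_HCl = 409 − 212.7 = 196 mm.

196 mm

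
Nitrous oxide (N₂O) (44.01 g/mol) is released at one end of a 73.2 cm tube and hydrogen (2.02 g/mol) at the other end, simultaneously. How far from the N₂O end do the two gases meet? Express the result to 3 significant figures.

12.9 cm

Distances travelled in equal time are proportional to diffusion rates, so d_N₂O/d_H₂ = √(M_H₂/M_N₂O) = √(2.02/44.01) = 0.2142.
With d_N₂O + d_H₂ = 73.2 cm, d_H₂ = 73.2/(1 + 0.2142) = 60.28 cm.
d_N₂O = 73.2 − 60.28 = 12.9 cm.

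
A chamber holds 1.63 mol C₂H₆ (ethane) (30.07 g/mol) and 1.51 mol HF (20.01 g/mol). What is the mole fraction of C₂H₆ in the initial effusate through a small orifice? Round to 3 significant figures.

The effusion rate of species i is ∝ p_i/√M_i ∝ n_i/√M_i.
x_C₂H₆(eff) = (n_C₂H₆/√M_C₂H₆) / (n_C₂H₆/√M_C₂H₆ + n_HF/√M_HF)
= (1.63/√30.07) / (1.63/√30.07 + 1.51/√20.01) = 0.2972/(0.2972 + 0.3376) = 0.468.

0.468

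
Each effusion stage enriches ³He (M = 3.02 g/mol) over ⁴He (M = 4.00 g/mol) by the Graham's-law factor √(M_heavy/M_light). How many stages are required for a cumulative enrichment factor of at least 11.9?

Per stage α = (4.00/3.02)^(1/2) = 1.32450^0.5, giving ln α = 0.1405.
Need α^N ≥ 11.9 ⇒ N ≥ ln(11.9) / ln α = 2.477 / 0.1405 = 17.62.
Rounding up, N = 18 stages.

18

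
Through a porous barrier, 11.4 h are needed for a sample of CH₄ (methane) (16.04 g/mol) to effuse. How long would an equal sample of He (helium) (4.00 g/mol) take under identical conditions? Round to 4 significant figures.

5.693 h

Using Graham's law: t_He/t_CH₄ = √(M_He/M_CH₄) = √(4.00/16.04) = √0.2494 = 0.4994.
So the time for He is 11.4 × 0.4994 = 5.693 h.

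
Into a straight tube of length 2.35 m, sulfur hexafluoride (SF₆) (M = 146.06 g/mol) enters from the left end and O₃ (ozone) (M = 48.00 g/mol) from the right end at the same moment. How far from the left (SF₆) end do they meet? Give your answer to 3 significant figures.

0.856 m

Distances travelled in equal time are proportional to diffusion rates, so d_SF₆/d_O₃ = √(M_O₃/M_SF₆) = √(48.00/146.06) = 0.5733.
With d_SF₆ + d_O₃ = 2.35 m, d_O₃ = 2.35/(1 + 0.5733) = 1.494 m.
d_SF₆ = 2.35 − 1.494 = 0.856 m.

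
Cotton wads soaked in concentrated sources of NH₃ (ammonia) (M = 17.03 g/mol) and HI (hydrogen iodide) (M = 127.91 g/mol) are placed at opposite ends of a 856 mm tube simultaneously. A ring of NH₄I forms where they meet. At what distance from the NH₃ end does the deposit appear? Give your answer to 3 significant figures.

627 mm

Distances travelled in equal time are proportional to diffusion rates, so d_NH₃/d_HI = √(M_HI/M_NH₃) = √(127.91/17.03) = 2.741.
With d_NH₃ + d_HI = 856 mm, d_HI = 856/(1 + 2.741) = 228.8 mm.
d_NH₃ = 856 − 228.8 = 627 mm.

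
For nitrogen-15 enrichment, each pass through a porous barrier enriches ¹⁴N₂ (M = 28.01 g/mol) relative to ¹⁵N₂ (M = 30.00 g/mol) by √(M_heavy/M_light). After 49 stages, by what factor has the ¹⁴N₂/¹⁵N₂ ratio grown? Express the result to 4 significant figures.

Each stage multiplies the ratio by α = √(30.00/28.01), so after 49 stages the overall factor is α^49 = (30.00/28.01)^(49/2).
= 1.07105^(49/2) = 5.374.

5.374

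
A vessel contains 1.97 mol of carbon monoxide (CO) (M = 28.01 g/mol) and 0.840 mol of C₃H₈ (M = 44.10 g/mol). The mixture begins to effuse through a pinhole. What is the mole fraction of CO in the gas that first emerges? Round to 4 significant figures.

0.7464

Effusion rate of each component ∝ n_i/√M_i (partial pressure × 1/√M).
So x_CO in the escaping gas = (n_CO/√M_CO) / Σ(n_i/√M_i)
= (1.97/√28.01) / (1.97/√28.01 + 0.840/√44.10) = 0.3722/(0.3722 + 0.1265) = 0.7464.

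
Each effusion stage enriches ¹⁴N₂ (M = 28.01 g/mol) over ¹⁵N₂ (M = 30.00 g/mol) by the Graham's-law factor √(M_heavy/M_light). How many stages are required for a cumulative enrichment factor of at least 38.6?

107

Per stage α = (30.00/28.01)^(1/2) = 1.07105^0.5, giving ln α = 0.03432.
Need α^N ≥ 38.6 ⇒ N ≥ ln(38.6) / ln α = 3.653 / 0.03432 = 106.45.
Rounding up, N = 107 stages.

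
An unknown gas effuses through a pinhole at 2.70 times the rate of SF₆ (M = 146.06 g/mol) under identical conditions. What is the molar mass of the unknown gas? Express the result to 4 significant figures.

20.04 g/mol

Using Graham's law: rate_X/rate_SF₆ = √(M_SF₆/M_X).
2.70 = √(146.06/M_X)
M_X = 146.06 / 2.70² = 146.06 / 7.290 = 20.04 g/mol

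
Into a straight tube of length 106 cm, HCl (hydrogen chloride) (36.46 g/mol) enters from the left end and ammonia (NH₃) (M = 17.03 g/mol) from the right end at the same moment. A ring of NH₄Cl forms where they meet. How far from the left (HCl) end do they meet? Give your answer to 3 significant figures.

Distances travelled in equal time are proportional to diffusion rates, so d_HCl/d_NH₃ = √(M_NH₃/M_HCl) = √(17.03/36.46) = 0.6834.
With d_HCl + d_NH₃ = 106 cm, d_NH₃ = 106/(1 + 0.6834) = 62.97 cm.
d_HCl = 106 − 62.97 = 43.0 cm.

43.0 cm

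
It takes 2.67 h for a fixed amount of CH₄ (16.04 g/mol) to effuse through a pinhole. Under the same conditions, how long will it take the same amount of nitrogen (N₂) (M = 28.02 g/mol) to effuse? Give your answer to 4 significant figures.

Using Graham's law: t_N₂/t_CH₄ = √(M_N₂/M_CH₄) = √(28.02/16.04) = √1.747 = 1.322.
So the time for N₂ is 2.67 × 1.322 = 3.529 h.

3.529 h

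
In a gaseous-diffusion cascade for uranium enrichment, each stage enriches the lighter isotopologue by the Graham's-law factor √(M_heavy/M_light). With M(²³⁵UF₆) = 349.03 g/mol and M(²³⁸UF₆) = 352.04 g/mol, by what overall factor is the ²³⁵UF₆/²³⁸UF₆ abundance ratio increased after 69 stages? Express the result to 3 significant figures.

Each stage multiplies the ratio by α = √(352.04/349.03), so after 69 stages the overall factor is α^69 = (352.04/349.03)^(69/2).
= 1.00862^(69/2) = 1.34.

1.34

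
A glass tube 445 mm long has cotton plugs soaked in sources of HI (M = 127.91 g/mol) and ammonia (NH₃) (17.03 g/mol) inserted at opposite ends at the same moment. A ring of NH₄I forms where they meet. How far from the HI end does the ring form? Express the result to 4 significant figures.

The fronts meet when d_HI + d_NH₃ = L with d_HI/d_NH₃ = √(M_NH₃/M_HI) (Graham's law). Here √(M_NH₃/M_HI) = √(17.03/127.91) = 0.3649.
With d_HI + d_NH₃ = 445 mm, d_NH₃ = 445/(1 + 0.3649) = 326.0 mm.
d_HI = 445 − 326.0 = 119.0 mm.

119.0 mm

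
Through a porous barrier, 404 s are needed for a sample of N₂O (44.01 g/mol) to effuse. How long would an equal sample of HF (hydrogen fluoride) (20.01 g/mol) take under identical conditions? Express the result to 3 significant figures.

Using Graham's law: t_HF/t_N₂O = √(M_HF/M_N₂O) = √(20.01/44.01) = √0.4547 = 0.6743.
So the time for HF is 404 × 0.6743 = 272 s.

272 s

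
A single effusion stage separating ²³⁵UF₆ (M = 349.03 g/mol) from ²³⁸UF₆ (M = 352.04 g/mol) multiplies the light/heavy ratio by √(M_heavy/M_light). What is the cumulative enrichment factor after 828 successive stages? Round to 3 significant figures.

35.0

Overall factor = α^828 with α = √(352.04/349.03), i.e. (352.04/349.03)^(828/2).
= 1.00862^414 = 35.0.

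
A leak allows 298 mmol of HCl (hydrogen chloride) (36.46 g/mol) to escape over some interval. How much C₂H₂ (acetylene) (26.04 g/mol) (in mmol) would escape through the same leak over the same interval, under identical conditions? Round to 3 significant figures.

Graham's law gives rate_C₂H₂/rate_HCl = √(M_HCl/M_C₂H₂) = √(36.46/26.04) = √1.400 = 1.183.
So the amount for C₂H₂ is 298 × 1.183 = 353 mmol.

353 mmol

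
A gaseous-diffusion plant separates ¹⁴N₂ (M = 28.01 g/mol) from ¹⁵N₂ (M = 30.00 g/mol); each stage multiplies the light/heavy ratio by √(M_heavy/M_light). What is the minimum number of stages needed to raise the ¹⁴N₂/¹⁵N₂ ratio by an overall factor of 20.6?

89

With α = √(30.00/28.01) per stage, ln α = ½ ln(1.07105) = 0.03432.
Need α^N ≥ 20.6 ⇒ N ≥ ln(20.6) / ln α = 3.025 / 0.03432 = 88.15.
So at least 89 stages are needed.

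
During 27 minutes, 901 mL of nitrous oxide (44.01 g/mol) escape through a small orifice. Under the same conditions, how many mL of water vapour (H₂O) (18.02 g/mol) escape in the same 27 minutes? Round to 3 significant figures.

1410 mL

By Graham's law, rate_H₂O/rate_N₂O = √(M_N₂O/M_H₂O) = √(44.01/18.02) = √2.442 = 1.563.
So the volume for H₂O is 901 × 1.563 = 1410 mL.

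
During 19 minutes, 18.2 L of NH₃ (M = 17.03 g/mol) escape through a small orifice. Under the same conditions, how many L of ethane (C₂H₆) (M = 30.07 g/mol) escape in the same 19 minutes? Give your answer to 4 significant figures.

Graham's law gives rate_C₂H₆/rate_NH₃ = √(M_NH₃/M_C₂H₆) = √(17.03/30.07) = √0.5663 = 0.7526.
So the volume for C₂H₆ is 18.2 × 0.7526 = 13.70 L.

13.70 L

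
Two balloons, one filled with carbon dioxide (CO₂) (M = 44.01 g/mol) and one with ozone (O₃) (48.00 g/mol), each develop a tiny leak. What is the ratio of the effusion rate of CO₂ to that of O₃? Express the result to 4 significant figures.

Graham's law gives rate_CO₂/rate_O₃ = √(M_O₃/M_CO₂) = √(48.00/44.01) = √1.091 = 1.044.

1.044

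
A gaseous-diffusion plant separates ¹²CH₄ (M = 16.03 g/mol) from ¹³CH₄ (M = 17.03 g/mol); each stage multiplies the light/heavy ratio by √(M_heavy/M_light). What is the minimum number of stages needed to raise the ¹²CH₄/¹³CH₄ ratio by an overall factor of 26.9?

Single-stage factor α = √(17.03/16.03), so ln α = ½ ln(1.06238) = 0.03026.
Need α^N ≥ 26.9 ⇒ N ≥ ln(26.9) / ln α = 3.292 / 0.03026 = 108.80.
So at least 109 stages are needed.

109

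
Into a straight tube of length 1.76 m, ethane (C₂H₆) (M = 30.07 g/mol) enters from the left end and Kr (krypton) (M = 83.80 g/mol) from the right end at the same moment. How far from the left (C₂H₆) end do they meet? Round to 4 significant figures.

1.101 m

In equal time, each gas travels a distance ∝ its rate ∝ 1/√M, so d_C₂H₆/d_Kr = √(M_Kr/M_C₂H₆) = √(83.80/30.07) = 1.669.
With d_C₂H₆ + d_Kr = 1.76 m, d_Kr = 1.76/(1 + 1.669) = 0.6593 m.
d_C₂H₆ = 1.76 − 0.6593 = 1.101 m.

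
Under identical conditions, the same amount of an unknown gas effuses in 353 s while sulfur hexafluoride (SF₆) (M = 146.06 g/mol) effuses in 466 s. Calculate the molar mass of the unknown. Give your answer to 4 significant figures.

From Graham's law, t_X/t_SF₆ = √(M_X/M_SF₆).
353/466 = 0.7575 = √(M_X/146.06)
M_X = 146.06 × 0.7575² = 146.06 × 0.5738 = 83.81 g/mol

83.81 g/mol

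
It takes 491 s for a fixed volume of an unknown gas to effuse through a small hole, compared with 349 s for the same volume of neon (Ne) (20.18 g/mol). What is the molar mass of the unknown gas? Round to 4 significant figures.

39.94 g/mol

Using Graham's law: t_X/t_Ne = √(M_X/M_Ne).
491/349 = 1.407 = √(M_X/20.18)
M_X = 20.18 × 1.407² = 20.18 × 1.979 = 39.94 g/mol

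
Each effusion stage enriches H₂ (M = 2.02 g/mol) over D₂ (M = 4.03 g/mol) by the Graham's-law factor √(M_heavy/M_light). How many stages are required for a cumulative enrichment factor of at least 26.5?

With α = √(4.03/2.02) per stage, ln α = ½ ln(1.99505) = 0.3453.
Need α^N ≥ 26.5 ⇒ N ≥ ln(26.5) / ln α = 3.277 / 0.3453 = 9.49.
Minimum whole number of stages: N = 10.

10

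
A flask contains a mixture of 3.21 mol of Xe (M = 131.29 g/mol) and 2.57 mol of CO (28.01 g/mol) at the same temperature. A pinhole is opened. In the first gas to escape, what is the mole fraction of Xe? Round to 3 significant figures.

Each component's effusion rate ∝ (its partial pressure)·(1/√M) ∝ n_i/√M_i.
Mole fraction of Xe in the effusate = (n_Xe/√M_Xe) / (n_Xe/√M_Xe + n_CO/√M_CO)
= (3.21/√131.29) / (3.21/√131.29 + 2.57/√28.01) = 0.2801/(0.2801 + 0.4856) = 0.366.

0.366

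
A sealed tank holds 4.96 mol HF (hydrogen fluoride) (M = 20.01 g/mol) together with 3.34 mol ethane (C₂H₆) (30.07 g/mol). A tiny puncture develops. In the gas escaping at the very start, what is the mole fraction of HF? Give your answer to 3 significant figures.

Effusion rate of each component ∝ n_i/√M_i (partial pressure × 1/√M).
Mole fraction of HF in the effusate = (n_HF/√M_HF) / (n_HF/√M_HF + n_C₂H₆/√M_C₂H₆)
= (4.96/√20.01) / (4.96/√20.01 + 3.34/√30.07) = 1.109/(1.109 + 0.6091) = 0.645.

0.645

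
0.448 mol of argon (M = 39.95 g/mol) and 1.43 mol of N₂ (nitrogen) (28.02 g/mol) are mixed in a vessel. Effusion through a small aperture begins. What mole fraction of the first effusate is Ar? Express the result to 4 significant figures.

The effusion rate of species i is ∝ p_i/√M_i ∝ n_i/√M_i.
Mole fraction of Ar in the effusate = (n_Ar/√M_Ar) / (n_Ar/√M_Ar + n_N₂/√M_N₂)
= (0.448/√39.95) / (0.448/√39.95 + 1.43/√28.02) = 0.07088/(0.07088 + 0.2701) = 0.2078.

0.2078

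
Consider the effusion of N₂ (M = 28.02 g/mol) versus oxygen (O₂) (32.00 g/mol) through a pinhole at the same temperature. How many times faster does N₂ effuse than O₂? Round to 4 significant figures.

By Graham's law, rate_N₂/rate_O₂ = √(M_O₂/M_N₂) = √(32.00/28.02) = √1.142 = 1.069.

1.069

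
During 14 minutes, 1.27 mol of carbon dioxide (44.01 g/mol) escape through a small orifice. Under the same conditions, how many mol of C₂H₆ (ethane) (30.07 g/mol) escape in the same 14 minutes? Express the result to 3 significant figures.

1.54 mol

Using Graham's law: rate_C₂H₆/rate_CO₂ = √(M_CO₂/M_C₂H₆) = √(44.01/30.07) = √1.464 = 1.210.
So the amount for C₂H₆ is 1.27 × 1.210 = 1.54 mol.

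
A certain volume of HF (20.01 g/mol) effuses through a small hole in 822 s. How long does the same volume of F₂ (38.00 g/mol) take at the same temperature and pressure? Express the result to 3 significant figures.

1130 s

Graham's law gives t_F₂/t_HF = √(M_F₂/M_HF) = √(38.00/20.01) = √1.899 = 1.378.
So the time for F₂ is 822 × 1.378 = 1130 s.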